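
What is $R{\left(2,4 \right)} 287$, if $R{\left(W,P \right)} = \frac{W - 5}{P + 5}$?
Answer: $- \frac{287}{3} \approx -95.667$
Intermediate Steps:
$R{\left(W,P \right)} = \frac{-5 + W}{5 + P}$
$R{\left(2,4 \right)} 287 = \frac{-5 + 2}{5 + 4} \cdot 287 = \frac{1}{9} \left(-3\right) 287 = \left(- \frac{1}{3}\right) 287 = - \frac{287}{3}$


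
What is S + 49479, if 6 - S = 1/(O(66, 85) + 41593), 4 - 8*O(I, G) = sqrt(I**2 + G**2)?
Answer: 5479039565227671/110721219923 - 8*sqrt(11581)/110721219923 ≈ 49485.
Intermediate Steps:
O(I, G) = 1/2 - sqrt(G**2 + I**2)/8 (O(I, G) = 1/2 - sqrt(I**2 + G**2)/8 = 1/2 - sqrt(G**2 + I**2)/8)
S = 6 - 1/(83187/2 - sqrt(11581)/8) (S = 6 - 1/((1/2 - sqrt(85**2 + 66**2)/8) + 41593) = 6 - 1/((1/2 - sqrt(7225 + 4356)/8) + 41593) = 6 - 1/((1/2 - sqrt(11581)/8) + 41593) = 6 - 1/(83187/2 - sqrt(11581)/8) ≈ 6.0000)
S + 49479 = (664324657554/110721219923 - 8*sqrt(11581)/110721219923) + 49479 = 5479039565227671/110721219923 - 8*sqrt(11581)/110721219923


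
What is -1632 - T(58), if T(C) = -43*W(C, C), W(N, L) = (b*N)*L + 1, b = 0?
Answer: -1589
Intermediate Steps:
W(N, L) = 1 (W(N, L) = (0*N)*L + 1 = 0*L + 1 = 0 + 1 = 1)
T(C) = -43 (T(C) = -43*1 = -43)
-1632 - T(58) = -1632 - 1*(-43) = -1632 + 43 = -1589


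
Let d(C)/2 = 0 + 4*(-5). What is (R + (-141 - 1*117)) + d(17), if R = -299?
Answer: -597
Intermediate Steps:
d(C) = -40 (d(C) = 2*(0 + 4*(-5)) = 2*(0 - 20) = 2*(-20) = -40)
(R + (-141 - 1*117)) + d(17) = (-299 + (-141 - 1*117)) - 40 = (-299 + (-141 - 117)) - 40 = (-299 - 258) - 40 = -557 - 40 = -597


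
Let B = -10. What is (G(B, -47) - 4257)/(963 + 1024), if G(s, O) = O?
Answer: -4304/1987 ≈ -2.1661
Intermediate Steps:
(G(B, -47) - 4257)/(963 + 1024) = (-47 - 4257)/(963 + 1024) = -4304/1987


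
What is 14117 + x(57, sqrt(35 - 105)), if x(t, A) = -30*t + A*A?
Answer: 12337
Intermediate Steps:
x(t, A) = A**2 - 30*t (x(t, A) = -30*t + A**2 = A**2 - 30*t)
14117 + x(57, sqrt(35 - 105)) = 14117 + ((sqrt(35 - 105))**2 - 30*57) = 14117 + ((sqrt(-70))**2 - 1710) = 14117 + ((I*sqrt(70))**2 - 1710) = 14117 + (-70 - 1710) = 14117 - 1780 = 12337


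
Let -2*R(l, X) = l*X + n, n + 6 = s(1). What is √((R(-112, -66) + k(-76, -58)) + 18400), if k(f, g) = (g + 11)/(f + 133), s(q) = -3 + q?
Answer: √47783613/57 ≈ 121.27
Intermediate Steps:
n = -8 (n = -6 + (-3 + 1) = -6 - 2 = -8)
R(l, X) = 4 - X*l/2 (R(l, X) = -(l*X - 8)/2 = -(X*l - 8)/2 = -(-8 + X*l)/2 = 4 - X*l/2)
k(f, g) = (11 + g)/(133 + f)
√((R(-112, -66) + k(-76, -58)) + 18400) = √(((4 - ½*(-66)*(-112)) + (11 - 58)/(133 - 76)) + 18400) = √(((4 - 3696) - 47/57) + 18400) = √((-3692 + (1/57)*(-47)) + 18400) = √((-3692 - 47/57) + 18400) = √(-210491/57 + 18400) = √(838309/57) = √47783613/57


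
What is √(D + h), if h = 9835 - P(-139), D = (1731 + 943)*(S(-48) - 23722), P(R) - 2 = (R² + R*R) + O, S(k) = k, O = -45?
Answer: 4*I*√3974359 ≈ 7974.3*I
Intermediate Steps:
P(R) = -43 + 2*R² (P(R) = 2 + ((R² + R*R) - 45) = 2 + ((R² + R²) - 45) = 2 + (2*R² - 45) = 2 + (-45 + 2*R²) = -43 + 2*R²)
D = -63560980 (D = (1731 + 943)*(-48 - 23722) = 2674*(-23770) = -63560980)
h = -28764 (h = 9835 - (-43 + 2*(-139)²) = 9835 - (-43 + 2*19321) = 9835 - (-43 + 38642) = 9835 - 1*38599 = 9835 - 38599 = -28764)
√(D + h) = √(-63560980 - 28764) = √(-63589744) = 4*I*√3974359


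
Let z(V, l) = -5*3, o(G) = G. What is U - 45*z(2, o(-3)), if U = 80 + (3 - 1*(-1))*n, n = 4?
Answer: 771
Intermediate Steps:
z(V, l) = -15
U = 96 (U = 80 + (3 - 1*(-1))*4 = 80 + (3 + 1)*4 = 80 + 4*4 = 80 + 16 = 96)
U - 45*z(2, o(-3)) = 96 - 45*(-15) = 96 + 675 = 771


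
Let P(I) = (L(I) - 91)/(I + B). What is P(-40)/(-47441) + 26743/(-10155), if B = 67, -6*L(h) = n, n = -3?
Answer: -22836251249/8671740390 ≈ -2.6334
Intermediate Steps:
L(h) = ½ (L(h) = -⅙*(-3) = ½)
P(I) = -181/(2*(67 + I)) (P(I) = (½ - 91)/(I + 67) = -181/(2*(67 + I)))
P(-40)/(-47441) + 26743/(-10155) = -181/(134 + 2*(-40))/(-47441) + 26743/(-10155) = -181/(134 - 80)*(-1/47441) + 26743*(-1/10155) = -181/54*(-1/47441) - 26743/10155 = 181/2561814 - 26743/10155 = -22836251249/8671740390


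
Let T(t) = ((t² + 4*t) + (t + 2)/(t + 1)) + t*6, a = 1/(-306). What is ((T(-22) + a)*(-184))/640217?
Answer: -52211932/685672407 ≈ -0.076147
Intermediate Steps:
a = -1/306 ≈ -0.0032680
T(t) = t² + 10*t + (2 + t)/(1 + t) (T(t) = ((t² + 4*t) + (2 + t)/(1 + t)) + 6*t = (t² + 4*t + (2 + t)/(1 + t)) + 6*t = t² + 10*t + (2 + t)/(1 + t))
((T(-22) + a)*(-184))/640217 = (((2 + (-22)³ + 11*(-22) + 11*(-22)²)/(1 - 22) - 1/306)*(-184))/640217 = (((2 - 10648 - 242 + 11*484)/(-21) - 1/306)*(-184))*(1/640217) = ((-(2 - 10648 - 242 + 5324)/21 - 1/306)*(-184))*(1/640217) = ((-1/21*(-5564) - 1/306)*(-184))*(1/640217) = ((5564/21 - 1/306)*(-184))*(1/640217) = ((567521/2142)*(-184))*(1/640217) = -52211932/1071*1/640217 = -52211932/685672407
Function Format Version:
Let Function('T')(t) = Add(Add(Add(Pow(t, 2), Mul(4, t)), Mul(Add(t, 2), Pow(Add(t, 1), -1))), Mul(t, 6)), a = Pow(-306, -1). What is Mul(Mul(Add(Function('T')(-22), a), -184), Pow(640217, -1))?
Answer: Rational(-52211932, 685672407) ≈ -0.076147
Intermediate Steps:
a = Rational(-1, 306) ≈ -0.0032680
Function('T')(t) = Add(Pow(t, 2), Mul(10, t), Mul(Pow(Add(1, t), -1), Add(2, t))) (Function('T')(t) = Add(Add(Add(Pow(t, 2), Mul(4, t)), Mul(Add(2, t), Pow(Add(1, t), -1))), Mul(6, t)) = Add(Add(Add(Pow(t, 2), Mul(4, t)), Mul(Pow(Add(1, t), -1), Add(2, t))), Mul(6, t)) = Add(Add(Pow(t, 2), Mul(4, t), Mul(Pow(Add(1, t), -1), Add(2, t))), Mul(6, t)) = Add(Pow(t, 2), Mul(10, t), Mul(Pow(Add(1, t), -1), Add(2, t))))
Mul(Mul(Add(Function('T')(-22), a), -184), Pow(640217, -1)) = Mul(Mul(Add(Mul(Pow(Add(1, -22), -1), Add(2, Pow(-22, 3), Mul(11, -22), Mul(11, Pow(-22, 2)))), Rational(-1, 306)), -184), Pow(640217, -1)) = Mul(Mul(Add(Mul(Pow(-21, -1), Add(2, -10648, -242, Mul(11, 484))), Rational(-1, 306)), -184), Rational(1, 640217)) = Mul(Mul(Add(Mul(Rational(-1, 21), Add(2, -10648, -242, 5324)), Rational(-1, 306)), -184), Rational(1, 640217)) = Mul(Mul(Add(Mul(Rational(-1, 21), -5564), Rational(-1, 306)), -184), Rational(1, 640217)) = Mul(Mul(Add(Rational(5564, 21), Rational(-1, 306)), -184), Rational(1, 640217)) = Mul(Mul(Rational(567521, 2142), -184), Rational(1, 640217)) = Mul(Rational(-52211932, 1071), Rational(1, 640217)) = Rational(-52211932, 685672407)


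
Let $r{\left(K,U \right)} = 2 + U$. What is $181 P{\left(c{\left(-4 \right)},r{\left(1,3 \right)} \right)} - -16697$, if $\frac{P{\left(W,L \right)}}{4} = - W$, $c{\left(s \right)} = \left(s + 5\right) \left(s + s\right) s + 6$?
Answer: $-10815$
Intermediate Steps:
$c{\left(s \right)} = 6 + 2 s^{2} \left(5 + s\right)$ ($c{\left(s \right)} = \left(5 + s\right) 2 s s + 6 = 2 s \left(5 + s\right) s + 6 = 2 s^{2} \left(5 + s\right) + 6 = 6 + 2 s^{2} \left(5 + s\right)$)
$P{\left(W,L \right)} = - 4 W$ ($P{\left(W,L \right)} = 4 \left(- W\right) = - 4 W$)
$181 P{\left(c{\left(-4 \right)},r{\left(1,3 \right)} \right)} - -16697 = 181 \left(- 4 \left(6 + 2 \left(-4\right)^{3} + 10 \left(-4\right)^{2}\right)\right) - -16697 = 181 \left(- 4 \left(6 + 2 \left(-64\right) + 10 \cdot 16\right)\right) + 16697 = 181 \left(- 4 \left(6 - 128 + 160\right)\right) + 16697 = 181 \left(\left(-4\right) 38\right) + 16697 = 181 \left(-152\right) + 16697 = -27512 + 16697 = -10815$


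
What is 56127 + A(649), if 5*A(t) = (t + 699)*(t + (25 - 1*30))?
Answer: 1148747/5 ≈ 2.2975e+5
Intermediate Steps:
A(t) = (-5 + t)*(699 + t)/5 (A(t) = ((t + 699)*(t + (25 - 1*30)))/5 = ((699 + t)*(t + (25 - 30)))/5 = ((699 + t)*(t - 5))/5 = ((699 + t)*(-5 + t))/5 = ((-5 + t)*(699 + t))/5 = (-5 + t)*(699 + t)/5)
56127 + A(649) = 56127 + (-699 + (⅕)*649² + (694/5)*649) = 56127 + (-699 + (⅕)*421201 + 450406/5) = 56127 + (-699 + 421201/5 + 450406/5) = 56127 + 868112/5 = 1148747/5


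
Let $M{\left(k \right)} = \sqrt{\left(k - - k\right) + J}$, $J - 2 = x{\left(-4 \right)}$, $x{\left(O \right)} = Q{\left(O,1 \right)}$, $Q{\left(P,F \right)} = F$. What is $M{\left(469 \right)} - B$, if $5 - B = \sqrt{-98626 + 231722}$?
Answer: $-5 + \sqrt{941} + 2 \sqrt{33274} \approx 390.5$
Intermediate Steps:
$x{\left(O \right)} = 1$
$B = 5 - 2 \sqrt{33274}$ ($B = 5 - \sqrt{-98626 + 231722} = 5 - \sqrt{133096} = 5 - 2 \sqrt{33274} \approx -359.82$)
$J = 3$ ($J = 2 + 1 = 3$)
$M{\left(k \right)} = \sqrt{3 + 2 k}$ ($M{\left(k \right)} = \sqrt{\left(k - - k\right) + 3} = \sqrt{\left(k + k\right) + 3} = \sqrt{2 k + 3} = \sqrt{3 + 2 k}$)
$M{\left(469 \right)} - B = \sqrt{3 + 2 \cdot 469} - \left(5 - 2 \sqrt{33274}\right) = \sqrt{3 + 938} - \left(5 - 2 \sqrt{33274}\right) = \sqrt{941} - \left(5 - 2 \sqrt{33274}\right) = -5 + \sqrt{941} + 2 \sqrt{33274}$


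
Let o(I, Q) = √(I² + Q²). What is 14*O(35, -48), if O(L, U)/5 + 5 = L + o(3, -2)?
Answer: 2100 + 70*√13 ≈ 2352.4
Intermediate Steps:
O(L, U) = -25 + 5*L + 5*√13 (O(L, U) = -25 + 5*(L + √(3² + (-2)²)) = -25 + 5*(L + √(9 + 4)) = -25 + 5*(L + √13) = -25 + (5*L + 5*√13) = -25 + 5*L + 5*√13)
14*O(35, -48) = 14*(-25 + 5*35 + 5*√13) = 14*(-25 + 175 + 5*√13) = 14*(150 + 5*√13) = 2100 + 70*√13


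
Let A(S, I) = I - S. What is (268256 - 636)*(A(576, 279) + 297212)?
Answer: 79460392300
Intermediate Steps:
(268256 - 636)*(A(576, 279) + 297212) = (268256 - 636)*((279 - 1*576) + 297212) = 267620*((279 - 576) + 297212) = 267620*(-297 + 297212) = 267620*296915 = 79460392300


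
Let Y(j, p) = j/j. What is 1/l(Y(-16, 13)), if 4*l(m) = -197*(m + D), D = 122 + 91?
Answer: -2/21079 ≈ -9.4881e-5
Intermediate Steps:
D = 213
Y(j, p) = 1
l(m) = -41961/4 - 197*m/4 (l(m) = (-197*(m + 213))/4 = (-197*(213 + m))/4 = (-41961 - 197*m)/4 = -41961/4 - 197*m/4)
1/l(Y(-16, 13)) = 1/(-41961/4 - 197/4*1) = 1/(-41961/4 - 197/4) = 1/(-21079/2) = -2/21079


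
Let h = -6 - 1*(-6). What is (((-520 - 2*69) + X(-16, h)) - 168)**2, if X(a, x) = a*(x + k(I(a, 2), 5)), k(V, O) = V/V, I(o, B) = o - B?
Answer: 708964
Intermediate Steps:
k(V, O) = 1
h = 0 (h = -6 + 6 = 0)
X(a, x) = a*(1 + x) (X(a, x) = a*(x + 1) = a*(1 + x))
(((-520 - 2*69) + X(-16, h)) - 168)**2 = (((-520 - 2*69) - 16*(1 + 0)) - 168)**2 = (((-520 - 138) - 16*1) - 168)**2 = ((-658 - 16) - 168)**2 = (-674 - 168)**2 = (-842)**2 = 708964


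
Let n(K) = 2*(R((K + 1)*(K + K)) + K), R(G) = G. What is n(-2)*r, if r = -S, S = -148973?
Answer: 595892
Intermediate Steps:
n(K) = 2*K + 4*K*(1 + K) (n(K) = 2*((K + 1)*(K + K) + K) = 2*((1 + K)*(2*K) + K) = 2*(2*K*(1 + K) + K) = 2*(K + 2*K*(1 + K)) = 2*K + 4*K*(1 + K))
r = 148973 (r = -1*(-148973) = 148973)
n(-2)*r = (2*(-2)*(3 + 2*(-2)))*148973 = (2*(-2)*(3 - 4))*148973 = (2*(-2)*(-1))*148973 = 4*148973 = 595892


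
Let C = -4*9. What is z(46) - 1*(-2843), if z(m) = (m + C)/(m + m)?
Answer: 130783/46 ≈ 2843.1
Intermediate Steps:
C = -36
z(m) = (-36 + m)/(2*m) (z(m) = (m - 36)/(m + m) = (-36 + m)/((2*m)) = (-36 + m)*(1/(2*m)) = (-36 + m)/(2*m))
z(46) - 1*(-2843) = (½)*(-36 + 46)/46 - 1*(-2843) = (½)*(1/46)*10 + 2843 = 5/46 + 2843 = 130783/46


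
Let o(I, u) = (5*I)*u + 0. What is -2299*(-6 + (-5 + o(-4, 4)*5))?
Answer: 944889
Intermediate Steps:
o(I, u) = 5*I*u (o(I, u) = 5*I*u + 0 = 5*I*u)
-2299*(-6 + (-5 + o(-4, 4)*5)) = -2299*(-6 + (-5 + (5*(-4)*4)*5)) = -2299*(-6 + (-5 - 80*5)) = -2299*(-6 + (-5 - 400)) = -2299*(-6 - 405) = -2299*(-411) = -209*(-4521) = 944889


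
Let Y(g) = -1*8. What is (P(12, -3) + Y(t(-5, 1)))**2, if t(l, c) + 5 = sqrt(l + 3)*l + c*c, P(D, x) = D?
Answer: 16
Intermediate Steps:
t(l, c) = -5 + c**2 + l*sqrt(3 + l) (t(l, c) = -5 + (sqrt(l + 3)*l + c*c) = -5 + (sqrt(3 + l)*l + c**2) = -5 + (l*sqrt(3 + l) + c**2) = -5 + (c**2 + l*sqrt(3 + l)) = -5 + c**2 + l*sqrt(3 + l))
Y(g) = -8
(P(12, -3) + Y(t(-5, 1)))**2 = (12 - 8)**2 = 4**2 = 16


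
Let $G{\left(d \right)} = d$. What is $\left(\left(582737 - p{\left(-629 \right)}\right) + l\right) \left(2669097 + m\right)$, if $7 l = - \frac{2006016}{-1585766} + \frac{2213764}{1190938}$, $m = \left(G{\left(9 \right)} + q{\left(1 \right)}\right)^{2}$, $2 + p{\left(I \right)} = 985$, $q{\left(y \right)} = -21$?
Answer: $\frac{733154934209772768400032}{472137247127} \approx 1.5528 \cdot 10^{12}$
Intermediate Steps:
$p{\left(I \right)} = 983$ ($p{\left(I \right)} = -2 + 985 = 983$)
$m = 144$ ($m = \left(9 - 21\right)^{2} = \left(-12\right)^{2} = 144$)
$l = \frac{210698298794}{472137247127}$ ($l = \frac{- \frac{2006016}{-1585766} + \frac{2213764}{1190938}}{7} = \frac{\left(-2006016\right) \left(- \frac{1}{1585766}\right) + 2213764 \cdot \frac{1}{1190938}}{7} = \frac{\frac{1003008}{792883} + \frac{158126}{85067}}{7} = \frac{1}{7} \cdot \frac{210698298794}{67448178161} = \frac{210698298794}{472137247127} \approx 0.44626$)
$\left(\left(582737 - p{\left(-629 \right)}\right) + l\right) \left(2669097 + m\right) = \left(\left(582737 - 983\right) + \frac{210698298794}{472137247127}\right) \left(2669097 + 144\right) = \left(\left(582737 - 983\right) + \frac{210698298794}{472137247127}\right) 2669241 = \left(581754 + \frac{210698298794}{472137247127}\right) 2669241 = \frac{274667942763419552}{472137247127} \cdot 2669241 = \frac{733154934209772768400032}{472137247127}$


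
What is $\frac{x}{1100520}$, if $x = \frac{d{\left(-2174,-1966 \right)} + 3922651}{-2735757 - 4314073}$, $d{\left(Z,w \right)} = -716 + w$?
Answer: $- \frac{3919969}{7758478911600} \approx -5.0525 \cdot 10^{-7}$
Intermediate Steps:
$x = - \frac{3919969}{7049830}$ ($x = \frac{\left(-716 - 1966\right) + 3922651}{-2735757 - 4314073} = \frac{-2682 + 3922651}{-7049830} = 3919969 \left(- \frac{1}{7049830}\right) = - \frac{3919969}{7049830} \approx -0.55604$)
$\frac{x}{1100520} = - \frac{3919969}{7049830 \cdot 1100520} = \left(- \frac{3919969}{7049830}\right) \frac{1}{1100520} = - \frac{3919969}{7758478911600}$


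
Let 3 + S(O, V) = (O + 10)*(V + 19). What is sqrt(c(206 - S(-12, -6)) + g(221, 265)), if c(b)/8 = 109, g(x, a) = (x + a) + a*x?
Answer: sqrt(59923) ≈ 244.79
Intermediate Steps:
S(O, V) = -3 + (10 + O)*(19 + V) (S(O, V) = -3 + (O + 10)*(V + 19) = -3 + (10 + O)*(19 + V))
g(x, a) = a + x + a*x (g(x, a) = (a + x) + a*x = a + x + a*x)
c(b) = 872 (c(b) = 8*109 = 872)
sqrt(c(206 - S(-12, -6)) + g(221, 265)) = sqrt(872 + (265 + 221 + 265*221)) = sqrt(872 + (265 + 221 + 58565)) = sqrt(872 + 59051) = sqrt(59923)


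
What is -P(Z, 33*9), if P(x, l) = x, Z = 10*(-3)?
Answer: 30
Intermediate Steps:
Z = -30
-P(Z, 33*9) = -1*(-30) = 30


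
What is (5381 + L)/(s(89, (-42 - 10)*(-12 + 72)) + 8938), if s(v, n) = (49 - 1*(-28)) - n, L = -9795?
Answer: -4414/12135 ≈ -0.36374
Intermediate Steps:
s(v, n) = 77 - n (s(v, n) = (49 + 28) - n = 77 - n)
(5381 + L)/(s(89, (-42 - 10)*(-12 + 72)) + 8938) = (5381 - 9795)/((77 - (-42 - 10)*(-12 + 72)) + 8938) = -4414/((77 - (-52)*60) + 8938) = -4414/((77 - 1*(-3120)) + 8938) = -4414/((77 + 3120) + 8938) = -4414/(3197 + 8938) = -4414/12135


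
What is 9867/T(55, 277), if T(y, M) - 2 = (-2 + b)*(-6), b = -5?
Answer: 897/4 ≈ 224.25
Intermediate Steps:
T(y, M) = 44 (T(y, M) = 2 + (-2 - 5)*(-6) = 2 - 7*(-6) = 2 + 42 = 44)
9867/T(55, 277) = 9867/44 = 9867*(1/44) = 897/4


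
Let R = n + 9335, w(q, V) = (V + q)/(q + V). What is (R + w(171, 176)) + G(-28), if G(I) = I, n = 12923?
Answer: 22231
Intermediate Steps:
w(q, V) = 1 (w(q, V) = (V + q)/(V + q) = 1)
R = 22258 (R = 12923 + 9335 = 22258)
(R + w(171, 176)) + G(-28) = (22258 + 1) - 28 = 22259 - 28 = 22231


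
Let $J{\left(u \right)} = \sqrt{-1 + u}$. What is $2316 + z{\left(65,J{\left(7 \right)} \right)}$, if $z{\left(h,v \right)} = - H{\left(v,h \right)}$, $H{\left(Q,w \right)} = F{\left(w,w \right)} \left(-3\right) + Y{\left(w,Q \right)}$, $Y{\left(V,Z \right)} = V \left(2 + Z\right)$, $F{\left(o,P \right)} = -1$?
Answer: $2183 - 65 \sqrt{6} \approx 2023.8$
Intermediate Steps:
$H{\left(Q,w \right)} = 3 + w \left(2 + Q\right)$ ($H{\left(Q,w \right)} = \left(-1\right) \left(-3\right) + w \left(2 + Q\right) = 3 + w \left(2 + Q\right)$)
$z{\left(h,v \right)} = -3 - h \left(2 + v\right)$ ($z{\left(h,v \right)} = - (3 + h \left(2 + v\right)) = -3 - h \left(2 + v\right)$)
$2316 + z{\left(65,J{\left(7 \right)} \right)} = 2316 - \left(3 + 65 \left(2 + \sqrt{-1 + 7}\right)\right) = 2316 - \left(3 + 65 \left(2 + \sqrt{6}\right)\right) = 2316 - \left(133 + 65 \sqrt{6}\right) = 2183 - 65 \sqrt{6}$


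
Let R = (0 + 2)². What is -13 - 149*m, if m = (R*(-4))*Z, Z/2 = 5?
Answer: 23827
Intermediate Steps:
Z = 10 (Z = 2*5 = 10)
R = 4 (R = 2² = 4)
m = -160 (m = (4*(-4))*10 = -16*10 = -160)
-13 - 149*m = -13 - 149*(-160) = -13 + 23840 = 23827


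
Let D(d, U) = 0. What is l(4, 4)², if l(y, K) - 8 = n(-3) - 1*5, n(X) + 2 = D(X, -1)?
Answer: 1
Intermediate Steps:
n(X) = -2 (n(X) = -2 + 0 = -2)
l(y, K) = 1 (l(y, K) = 8 + (-2 - 1*5) = 8 + (-2 - 5) = 8 - 7 = 1)
l(4, 4)² = 1² = 1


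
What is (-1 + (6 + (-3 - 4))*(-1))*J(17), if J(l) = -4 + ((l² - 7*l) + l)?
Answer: 0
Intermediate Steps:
J(l) = -4 + l² - 6*l (J(l) = -4 + (l² - 6*l) = -4 + l² - 6*l)
(-1 + (6 + (-3 - 4))*(-1))*J(17) = (-1 + (6 + (-3 - 4))*(-1))*(-4 + 17² - 6*17) = (-1 + (6 - 7)*(-1))*(-4 + 289 - 102) = (-1 - 1*(-1))*183 = (-1 + 1)*183 = 0*183 = 0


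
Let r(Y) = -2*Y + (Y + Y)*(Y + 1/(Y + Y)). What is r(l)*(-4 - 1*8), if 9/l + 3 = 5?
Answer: -390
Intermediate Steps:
l = 9/2 (l = 9/(-3 + 5) = 9/2 ≈ 4.5000)
r(Y) = -2*Y + 2*Y*(Y + 1/(2*Y)) (r(Y) = -2*Y + (2*Y)*(Y + 1/(2*Y)) = -2*Y + 2*Y*(Y + 1/(2*Y)))
r(l)*(-4 - 1*8) = (1 - 2*9/2 + 2*(9/2)²)*(-4 - 1*8) = (1 - 9 + 2*(81/4))*(-4 - 8) = (1 - 9 + 81/2)*(-12) = (65/2)*(-12) = -390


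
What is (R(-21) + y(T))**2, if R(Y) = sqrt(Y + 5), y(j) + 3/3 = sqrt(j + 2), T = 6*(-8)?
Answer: (-1 + 4*I + I*sqrt(46))**2 ≈ -115.26 - 21.565*I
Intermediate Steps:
T = -48
y(j) = -1 + sqrt(2 + j) (y(j) = -1 + sqrt(j + 2) = -1 + sqrt(2 + j))
R(Y) = sqrt(5 + Y)
(R(-21) + y(T))**2 = (sqrt(5 - 21) + (-1 + sqrt(2 - 48)))**2 = (sqrt(-16) + (-1 + sqrt(-46)))**2 = (4*I + (-1 + I*sqrt(46)))**2 = (-1 + 4*I + I*sqrt(46))**2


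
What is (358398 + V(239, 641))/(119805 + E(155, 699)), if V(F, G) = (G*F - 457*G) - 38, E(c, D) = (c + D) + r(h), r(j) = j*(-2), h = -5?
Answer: 72874/40223 ≈ 1.8117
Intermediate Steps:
r(j) = -2*j
E(c, D) = 10 + D + c (E(c, D) = (c + D) - 2*(-5) = (D + c) + 10 = 10 + D + c)
V(F, G) = -38 - 457*G + F*G (V(F, G) = (F*G - 457*G) - 38 = (-457*G + F*G) - 38 = -38 - 457*G + F*G)
(358398 + V(239, 641))/(119805 + E(155, 699)) = (358398 + (-38 - 457*641 + 239*641))/(119805 + (10 + 699 + 155)) = (358398 + (-38 - 292937 + 153199))/(119805 + 864) = (358398 - 139776)/120669 = 218622*(1/120669) = 72874/40223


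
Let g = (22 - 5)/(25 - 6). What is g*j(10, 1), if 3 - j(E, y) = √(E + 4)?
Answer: 51/19 - 17*√14/19 ≈ -0.66359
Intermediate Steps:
j(E, y) = 3 - √(4 + E) (j(E, y) = 3 - √(E + 4) = 3 - √(4 + E))
g = 17/19 ≈ 0.89474
g*j(10, 1) = 17*(3 - √(4 + 10))/19 = 17*(3 - √14)/19 = 51/19 - 17*√14/19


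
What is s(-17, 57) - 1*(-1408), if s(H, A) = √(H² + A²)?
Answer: 1408 + √3538 ≈ 1467.5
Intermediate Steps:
s(H, A) = √(A² + H²)
s(-17, 57) - 1*(-1408) = √(57² + (-17)²) - 1*(-1408) = √(3249 + 289) + 1408 = √3538 + 1408 = 1408 + √3538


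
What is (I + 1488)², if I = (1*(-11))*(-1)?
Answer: 2247001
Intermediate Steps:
I = 11 (I = -11*(-1) = 11)
(I + 1488)² = (11 + 1488)² = 1499² = 2247001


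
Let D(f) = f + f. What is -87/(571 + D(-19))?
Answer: -87/533 ≈ -0.16323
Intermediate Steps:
D(f) = 2*f
-87/(571 + D(-19)) = -87/(571 + 2*(-19)) = -87/(571 - 38) = -87/533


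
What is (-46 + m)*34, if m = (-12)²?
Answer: 3332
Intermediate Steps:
m = 144
(-46 + m)*34 = (-46 + 144)*34 = 98*34 = 3332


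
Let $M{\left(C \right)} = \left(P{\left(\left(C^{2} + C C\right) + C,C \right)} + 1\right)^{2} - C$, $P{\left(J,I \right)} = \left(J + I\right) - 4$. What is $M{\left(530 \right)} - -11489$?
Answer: $316808013408$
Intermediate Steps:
$P{\left(J,I \right)} = -4 + I + J$ ($P{\left(J,I \right)} = \left(I + J\right) - 4 = -4 + I + J$)
$M{\left(C \right)} = \left(-3 + 2 C + 2 C^{2}\right)^{2} - C$ ($M{\left(C \right)} = \left(\left(-4 + C + \left(\left(C^{2} + C C\right) + C\right)\right) + 1\right)^{2} - C = \left(\left(-4 + C + \left(\left(C^{2} + C^{2}\right) + C\right)\right) + 1\right)^{2} - C = \left(\left(-4 + C + \left(2 C^{2} + C\right)\right) + 1\right)^{2} - C = \left(\left(-4 + C + \left(C + 2 C^{2}\right)\right) + 1\right)^{2} - C = \left(\left(-4 + 2 C + 2 C^{2}\right) + 1\right)^{2} - C = \left(-3 + 2 C + 2 C^{2}\right)^{2} - C$)
$M{\left(530 \right)} - -11489 = \left(\left(-3 + 530 + 530 \left(1 + 2 \cdot 530\right)\right)^{2} - 530\right) - -11489 = \left(\left(-3 + 530 + 530 \left(1 + 1060\right)\right)^{2} - 530\right) + 11489 = \left(\left(-3 + 530 + 530 \cdot 1061\right)^{2} - 530\right) + 11489 = \left(\left(-3 + 530 + 562330\right)^{2} - 530\right) + 11489 = \left(562857^{2} - 530\right) + 11489 = \left(316808002449 - 530\right) + 11489 = 316808001919 + 11489 = 316808013408$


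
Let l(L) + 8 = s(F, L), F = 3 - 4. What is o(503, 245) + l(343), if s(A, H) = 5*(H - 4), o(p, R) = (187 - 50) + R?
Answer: 2069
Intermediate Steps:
F = -1
o(p, R) = 137 + R
s(A, H) = -20 + 5*H (s(A, H) = 5*(-4 + H) = -20 + 5*H)
l(L) = -28 + 5*L (l(L) = -8 + (-20 + 5*L) = -28 + 5*L)
o(503, 245) + l(343) = (137 + 245) + (-28 + 5*343) = 382 + (-28 + 1715) = 382 + 1687 = 2069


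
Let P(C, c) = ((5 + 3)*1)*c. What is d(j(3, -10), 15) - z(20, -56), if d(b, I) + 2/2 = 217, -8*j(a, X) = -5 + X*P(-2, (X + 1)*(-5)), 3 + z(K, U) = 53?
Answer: 166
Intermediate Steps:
z(K, U) = 50 (z(K, U) = -3 + 53 = 50)
P(C, c) = 8*c (P(C, c) = (8*1)*c = 8*c)
j(a, X) = 5/8 - X*(-40 - 40*X)/8 (j(a, X) = -(-5 + X*(8*((X + 1)*(-5))))/8 = -(-5 + X*(8*((1 + X)*(-5))))/8 = -(-5 + X*(8*(-5 - 5*X)))/8 = -(-5 + X*(-40 - 40*X))/8 = 5/8 - X*(-40 - 40*X)/8)
d(b, I) = 216 (d(b, I) = -1 + 217 = 216)
d(j(3, -10), 15) - z(20, -56) = 216 - 1*50 = 216 - 50 = 166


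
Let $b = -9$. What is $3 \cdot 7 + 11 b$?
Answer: $-78$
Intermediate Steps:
$3 \cdot 7 + 11 b = 3 \cdot 7 + 11 \left(-9\right) = 21 - 99 = -78$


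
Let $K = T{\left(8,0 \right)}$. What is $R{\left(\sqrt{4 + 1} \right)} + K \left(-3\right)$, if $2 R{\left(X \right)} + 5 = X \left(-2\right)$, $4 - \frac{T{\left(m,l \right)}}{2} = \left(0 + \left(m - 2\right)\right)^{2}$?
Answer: $\frac{379}{2} - \sqrt{5} \approx 187.26$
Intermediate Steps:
$T{\left(m,l \right)} = 8 - 2 \left(-2 + m\right)^{2}$ ($T{\left(m,l \right)} = 8 - 2 \left(0 + \left(m - 2\right)\right)^{2} = 8 - 2 \left(0 + \left(-2 + m\right)\right)^{2} = 8 - 2 \left(-2 + m\right)^{2}$)
$R{\left(X \right)} = - \frac{5}{2} - X$ ($R{\left(X \right)} = - \frac{5}{2} + \frac{X \left(-2\right)}{2} = - \frac{5}{2} + \frac{\left(-2\right) X}{2} = - \frac{5}{2} - X$)
$K = -64$ ($K = 2 \cdot 8 \left(4 - 8\right) = 2 \cdot 8 \left(-4\right) = -64$)
$R{\left(\sqrt{4 + 1} \right)} + K \left(-3\right) = \left(- \frac{5}{2} - \sqrt{4 + 1}\right) - -192 = \left(- \frac{5}{2} - \sqrt{5}\right) + 192 = \frac{379}{2} - \sqrt{5}$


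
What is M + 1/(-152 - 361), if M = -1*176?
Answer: -90289/513 ≈ -176.00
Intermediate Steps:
M = -176
M + 1/(-152 - 361) = -176 + 1/(-152 - 361) = -176 + 1/(-513) = -176 - 1/513 = -90289/513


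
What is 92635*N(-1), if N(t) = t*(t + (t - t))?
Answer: 92635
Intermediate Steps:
N(t) = t² (N(t) = t*(t + 0) = t*t = t²)
92635*N(-1) = 92635*(-1)² = 92635*1 = 92635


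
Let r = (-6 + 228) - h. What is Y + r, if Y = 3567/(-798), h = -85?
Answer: 80473/266 ≈ 302.53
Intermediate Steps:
Y = -1189/266 (Y = 3567*(-1/798) = -1189/266 ≈ -4.4699)
r = 307 (r = (-6 + 228) - 1*(-85) = 222 + 85 = 307)
Y + r = -1189/266 + 307 = 80473/266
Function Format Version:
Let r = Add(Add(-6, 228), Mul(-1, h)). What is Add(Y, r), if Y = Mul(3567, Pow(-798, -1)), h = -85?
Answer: Rational(80473, 266) ≈ 302.53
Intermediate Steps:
Y = Rational(-1189, 266) (Y = Mul(3567, Rational(-1, 798)) = Rational(-1189, 266) ≈ -4.4699)
r = 307 (r = Add(Add(-6, 228), Mul(-1, -85)) = Add(222, 85) = 307)
Add(Y, r) = Add(Rational(-1189, 266), 307) = Rational(80473, 266)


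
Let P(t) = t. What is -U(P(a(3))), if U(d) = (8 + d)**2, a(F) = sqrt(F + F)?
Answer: -(8 + sqrt(6))**2 ≈ -109.19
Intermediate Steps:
a(F) = sqrt(2)*sqrt(F) (a(F) = sqrt(2*F) = sqrt(2)*sqrt(F))
-U(P(a(3))) = -(8 + sqrt(2)*sqrt(3))**2 = -(8 + sqrt(6))**2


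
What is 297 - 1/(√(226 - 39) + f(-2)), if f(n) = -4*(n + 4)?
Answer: 36523/123 - √187/123 ≈ 296.82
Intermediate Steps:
f(n) = -16 - 4*n (f(n) = -4*(4 + n) = -16 - 4*n)
297 - 1/(√(226 - 39) + f(-2)) = 297 - 1/(√(226 - 39) + (-16 - 4*(-2))) = 297 - 1/(√187 + (-16 + 8)) = 297 - 1/(√187 - 8) = 297 - 1/(-8 + √187)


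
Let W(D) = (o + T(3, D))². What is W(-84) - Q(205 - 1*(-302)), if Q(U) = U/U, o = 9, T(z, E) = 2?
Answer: 120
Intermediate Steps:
W(D) = 121 (W(D) = (9 + 2)² = 11² = 121)
Q(U) = 1
W(-84) - Q(205 - 1*(-302)) = 121 - 1*1 = 121 - 1 = 120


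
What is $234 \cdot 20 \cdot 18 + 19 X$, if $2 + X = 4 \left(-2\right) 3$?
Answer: $83746$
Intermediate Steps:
$X = -26$ ($X = -2 + 4 \left(-2\right) 3 = -2 - 24 = -26$)
$234 \cdot 20 \cdot 18 + 19 X = 234 \cdot 20 \cdot 18 + 19 \left(-26\right) = 234 \cdot 360 - 494 = 84240 - 494 = 83746$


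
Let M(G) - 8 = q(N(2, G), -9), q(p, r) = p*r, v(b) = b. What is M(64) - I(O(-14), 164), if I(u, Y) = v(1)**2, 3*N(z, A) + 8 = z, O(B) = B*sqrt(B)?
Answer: 25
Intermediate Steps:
O(B) = B**(3/2)
N(z, A) = -8/3 + z/3
I(u, Y) = 1 (I(u, Y) = 1**2 = 1)
M(G) = 26 (M(G) = 8 + (-8/3 + (1/3)*2)*(-9) = 8 + (-8/3 + 2/3)*(-9) = 8 - 2*(-9) = 8 + 18 = 26)
M(64) - I(O(-14), 164) = 26 - 1*1 = 26 - 1 = 25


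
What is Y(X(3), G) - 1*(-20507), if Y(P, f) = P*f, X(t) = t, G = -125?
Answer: 20132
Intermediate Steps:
Y(X(3), G) - 1*(-20507) = 3*(-125) - 1*(-20507) = -375 + 20507 = 20132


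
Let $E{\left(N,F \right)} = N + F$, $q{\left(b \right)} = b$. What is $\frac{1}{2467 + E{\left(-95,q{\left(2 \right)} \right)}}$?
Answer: $\frac{1}{2374} \approx 0.00042123$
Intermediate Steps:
$E{\left(N,F \right)} = F + N$
$\frac{1}{2467 + E{\left(-95,q{\left(2 \right)} \right)}} = \frac{1}{2467 + \left(2 - 95\right)} = \frac{1}{2467 - 93} = \frac{1}{2374}$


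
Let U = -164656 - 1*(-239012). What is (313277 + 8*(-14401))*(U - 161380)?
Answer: -17236756656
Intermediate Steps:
U = 74356 (U = -164656 + 239012 = 74356)
(313277 + 8*(-14401))*(U - 161380) = (313277 + 8*(-14401))*(74356 - 161380) = (313277 - 115208)*(-87024) = 198069*(-87024) = -17236756656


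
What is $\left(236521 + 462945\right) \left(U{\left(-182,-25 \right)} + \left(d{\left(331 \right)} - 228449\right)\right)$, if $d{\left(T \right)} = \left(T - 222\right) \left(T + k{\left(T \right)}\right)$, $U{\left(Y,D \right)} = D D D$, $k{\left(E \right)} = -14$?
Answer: $-146552815786$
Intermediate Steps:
$U{\left(Y,D \right)} = D^{3}$ ($U{\left(Y,D \right)} = D^{2} D = D^{3}$)
$d{\left(T \right)} = \left(-222 + T\right) \left(-14 + T\right)$ ($d{\left(T \right)} = \left(T - 222\right) \left(T - 14\right) = \left(-222 + T\right) \left(-14 + T\right)$)
$\left(236521 + 462945\right) \left(U{\left(-182,-25 \right)} + \left(d{\left(331 \right)} - 228449\right)\right) = \left(236521 + 462945\right) \left(\left(-25\right)^{3} + \left(\left(3108 + 331^{2} - 78116\right) - 228449\right)\right) = 699466 \left(-15625 + \left(\left(3108 + 109561 - 78116\right) - 228449\right)\right) = 699466 \left(-15625 + \left(34553 - 228449\right)\right) = 699466 \left(-15625 - 193896\right) = 699466 \left(-209521\right) = -146552815786$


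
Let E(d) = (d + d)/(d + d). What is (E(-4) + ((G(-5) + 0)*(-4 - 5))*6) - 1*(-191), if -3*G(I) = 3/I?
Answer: 906/5 ≈ 181.20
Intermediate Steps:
G(I) = -1/I
E(d) = 1 (E(d) = (2*d)/((2*d)) = (2*d)*(1/(2*d)) = 1)
(E(-4) + ((G(-5) + 0)*(-4 - 5))*6) - 1*(-191) = (1 + ((-1/(-5) + 0)*(-4 - 5))*6) - 1*(-191) = (1 + ((-1*(-⅕) + 0)*(-9))*6) + 191 = (1 + ((⅕ + 0)*(-9))*6) + 191 = (1 + ((⅕)*(-9))*6) + 191 = (1 - 9/5*6) + 191 = (1 - 54/5) + 191 = -49/5 + 191 = 906/5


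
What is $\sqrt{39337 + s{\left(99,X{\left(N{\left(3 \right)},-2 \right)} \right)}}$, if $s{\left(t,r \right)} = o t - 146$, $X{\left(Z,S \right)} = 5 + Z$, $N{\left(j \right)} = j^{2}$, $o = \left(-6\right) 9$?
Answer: $\sqrt{33845} \approx 183.97$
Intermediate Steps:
$o = -54$
$s{\left(t,r \right)} = -146 - 54 t$ ($s{\left(t,r \right)} = - 54 t - 146 = -146 - 54 t$)
$\sqrt{39337 + s{\left(99,X{\left(N{\left(3 \right)},-2 \right)} \right)}} = \sqrt{39337 - 5492} = \sqrt{33845}$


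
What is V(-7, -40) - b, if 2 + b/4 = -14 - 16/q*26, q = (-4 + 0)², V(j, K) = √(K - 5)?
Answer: 168 + 3*I*√5 ≈ 168.0 + 6.7082*I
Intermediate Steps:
V(j, K) = √(-5 + K)
q = 16 (q = (-4)² = 16)
b = -168 (b = -8 + 4*(-14 - 16/16*26) = -8 + 4*(-14 - 16*1/16*26) = -8 + 4*(-14 - 1*26) = -8 + 4*(-14 - 26) = -8 + 4*(-40) = -8 - 160 = -168)
V(-7, -40) - b = √(-5 - 40) - 1*(-168) = √(-45) + 168 = 3*I*√5 + 168 = 168 + 3*I*√5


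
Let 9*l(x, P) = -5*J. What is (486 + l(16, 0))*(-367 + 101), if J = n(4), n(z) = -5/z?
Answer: -2330293/18 ≈ -1.2946e+5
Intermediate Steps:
J = -5/4 ≈ -1.2500
l(x, P) = 25/36 (l(x, P) = (-5*(-5/4))/9 = (⅑)*(25/4) = 25/36)
(486 + l(16, 0))*(-367 + 101) = (486 + 25/36)*(-367 + 101) = (17521/36)*(-266) = -2330293/18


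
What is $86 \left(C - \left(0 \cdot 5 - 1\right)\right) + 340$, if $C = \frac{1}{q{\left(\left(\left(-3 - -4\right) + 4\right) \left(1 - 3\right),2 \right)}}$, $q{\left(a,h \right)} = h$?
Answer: $469$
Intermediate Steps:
$C = \frac{1}{2} \approx 0.5$
$86 \left(C - \left(0 \cdot 5 - 1\right)\right) + 340 = 86 \left(\frac{1}{2} - \left(0 \cdot 5 - 1\right)\right) + 340 = 86 \left(\frac{1}{2} - \left(0 - 1\right)\right) + 340 = 86 \left(\frac{1}{2} - -1\right) + 340 = 86 \left(\frac{1}{2} + 1\right) + 340 = 86 \cdot \frac{3}{2} + 340 = 129 + 340 = 469$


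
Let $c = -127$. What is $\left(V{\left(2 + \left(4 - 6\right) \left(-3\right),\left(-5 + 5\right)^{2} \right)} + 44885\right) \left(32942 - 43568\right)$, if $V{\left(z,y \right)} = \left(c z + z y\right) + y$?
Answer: $-466151994$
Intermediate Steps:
$V{\left(z,y \right)} = y - 127 z + y z$ ($V{\left(z,y \right)} = \left(- 127 z + z y\right) + y = \left(- 127 z + y z\right) + y = y - 127 z + y z$)
$\left(V{\left(2 + \left(4 - 6\right) \left(-3\right),\left(-5 + 5\right)^{2} \right)} + 44885\right) \left(32942 - 43568\right) = \left(\left(\left(-5 + 5\right)^{2} - 127 \left(2 + \left(4 - 6\right) \left(-3\right)\right) + \left(-5 + 5\right)^{2} \left(2 + \left(4 - 6\right) \left(-3\right)\right)\right) + 44885\right) \left(32942 - 43568\right) = \left(\left(0^{2} - 127 \left(2 + \left(4 - 6\right) \left(-3\right)\right) + 0^{2} \left(2 + \left(4 - 6\right) \left(-3\right)\right)\right) + 44885\right) \left(-10626\right) = \left(\left(0 - 127 \left(2 - -6\right) + 0 \left(2 - -6\right)\right) + 44885\right) \left(-10626\right) = \left(\left(0 - 127 \left(2 + 6\right) + 0 \left(2 + 6\right)\right) + 44885\right) \left(-10626\right) = \left(\left(0 - 1016 + 0 \cdot 8\right) + 44885\right) \left(-10626\right) = \left(\left(0 - 1016 + 0\right) + 44885\right) \left(-10626\right) = \left(-1016 + 44885\right) \left(-10626\right) = 43869 \left(-10626\right) = -466151994$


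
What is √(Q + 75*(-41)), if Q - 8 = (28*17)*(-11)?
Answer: 19*I*√23 ≈ 91.121*I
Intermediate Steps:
Q = -5228 (Q = 8 + (28*17)*(-11) = 8 + 476*(-11) = 8 - 5236 = -5228)
√(Q + 75*(-41)) = √(-5228 + 75*(-41)) = √(-5228 - 3075) = √(-8303) = 19*I*√23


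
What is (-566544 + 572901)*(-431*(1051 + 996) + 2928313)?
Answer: 13006777992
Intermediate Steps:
(-566544 + 572901)*(-431*(1051 + 996) + 2928313) = 6357*(-431*2047 + 2928313) = 6357*(-882257 + 2928313) = 6357*2046056 = 13006777992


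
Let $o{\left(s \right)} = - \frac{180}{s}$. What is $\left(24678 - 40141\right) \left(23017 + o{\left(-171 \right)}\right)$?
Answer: $- \frac{6762634809}{19} \approx -3.5593 \cdot 10^{8}$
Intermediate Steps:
$\left(24678 - 40141\right) \left(23017 + o{\left(-171 \right)}\right) = \left(24678 - 40141\right) \left(23017 - \frac{180}{-171}\right) = - 15463 \left(23017 - - \frac{20}{19}\right) = - 15463 \left(23017 + \frac{20}{19}\right) = \left(-15463\right) \frac{437343}{19} = - \frac{6762634809}{19}$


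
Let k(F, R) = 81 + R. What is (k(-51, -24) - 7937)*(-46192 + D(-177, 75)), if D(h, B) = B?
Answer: 363401960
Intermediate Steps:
(k(-51, -24) - 7937)*(-46192 + D(-177, 75)) = ((81 - 24) - 7937)*(-46192 + 75) = (57 - 7937)*(-46117) = -7880*(-46117) = 363401960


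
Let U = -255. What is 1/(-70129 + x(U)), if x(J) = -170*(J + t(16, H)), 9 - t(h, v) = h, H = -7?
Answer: -1/25589 ≈ -3.9079e-5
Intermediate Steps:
t(h, v) = 9 - h
x(J) = 1190 - 170*J (x(J) = -170*(J + (9 - 1*16)) = -170*(J + (9 - 16)) = -170*(J - 7) = -170*(-7 + J) = 1190 - 170*J)
1/(-70129 + x(U)) = 1/(-70129 + (1190 - 170*(-255))) = 1/(-70129 + (1190 + 43350)) = 1/(-70129 + 44540) = 1/(-25589) = -1/25589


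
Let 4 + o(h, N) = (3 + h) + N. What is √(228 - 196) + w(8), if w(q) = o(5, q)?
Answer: 12 + 4*√2 ≈ 17.657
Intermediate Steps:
o(h, N) = -1 + N + h (o(h, N) = -4 + ((3 + h) + N) = -4 + (3 + N + h) = -1 + N + h)
w(q) = 4 + q (w(q) = -1 + q + 5 = 4 + q)
√(228 - 196) + w(8) = √(228 - 196) + (4 + 8) = √32 + 12 = 4*√2 + 12 = 12 + 4*√2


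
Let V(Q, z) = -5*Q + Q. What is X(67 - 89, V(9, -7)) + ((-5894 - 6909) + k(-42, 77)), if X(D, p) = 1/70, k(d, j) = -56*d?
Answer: -731569/70 ≈ -10451.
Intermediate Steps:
V(Q, z) = -4*Q
X(D, p) = 1/70
X(67 - 89, V(9, -7)) + ((-5894 - 6909) + k(-42, 77)) = 1/70 + ((-5894 - 6909) - 56*(-42)) = 1/70 + (-12803 + 2352) = 1/70 - 10451 = -731569/70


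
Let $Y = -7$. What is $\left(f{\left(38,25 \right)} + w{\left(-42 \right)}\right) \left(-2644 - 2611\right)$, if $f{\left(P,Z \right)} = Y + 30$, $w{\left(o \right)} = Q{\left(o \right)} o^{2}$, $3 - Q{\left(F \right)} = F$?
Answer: $-417262765$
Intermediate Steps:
$Q{\left(F \right)} = 3 - F$
$w{\left(o \right)} = o^{2} \left(3 - o\right)$ ($w{\left(o \right)} = \left(3 - o\right) o^{2} = o^{2} \left(3 - o\right)$)
$f{\left(P,Z \right)} = 23$ ($f{\left(P,Z \right)} = -7 + 30 = 23$)
$\left(f{\left(38,25 \right)} + w{\left(-42 \right)}\right) \left(-2644 - 2611\right) = \left(23 + \left(-42\right)^{2} \left(3 - -42\right)\right) \left(-2644 - 2611\right) = \left(23 + 1764 \left(3 + 42\right)\right) \left(-5255\right) = \left(23 + 1764 \cdot 45\right) \left(-5255\right) = \left(23 + 79380\right) \left(-5255\right) = 79403 \left(-5255\right) = -417262765$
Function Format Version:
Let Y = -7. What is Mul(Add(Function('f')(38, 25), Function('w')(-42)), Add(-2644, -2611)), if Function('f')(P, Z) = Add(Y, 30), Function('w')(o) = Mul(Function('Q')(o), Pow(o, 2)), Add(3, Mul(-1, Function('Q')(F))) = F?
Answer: -417262765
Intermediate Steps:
Function('Q')(F) = Add(3, Mul(-1, F))
Function('w')(o) = Mul(Pow(o, 2), Add(3, Mul(-1, o))) (Function('w')(o) = Mul(Add(3, Mul(-1, o)), Pow(o, 2)) = Mul(Pow(o, 2), Add(3, Mul(-1, o))))
Function('f')(P, Z) = 23 (Function('f')(P, Z) = Add(-7, 30) = 23)
Mul(Add(Function('f')(38, 25), Function('w')(-42)), Add(-2644, -2611)) = Mul(Add(23, Mul(Pow(-42, 2), Add(3, Mul(-1, -42)))), Add(-2644, -2611)) = Mul(Add(23, Mul(1764, Add(3, 42))), -5255) = Mul(Add(23, Mul(1764, 45)), -5255) = Mul(Add(23, 79380), -5255) = Mul(79403, -5255) = -417262765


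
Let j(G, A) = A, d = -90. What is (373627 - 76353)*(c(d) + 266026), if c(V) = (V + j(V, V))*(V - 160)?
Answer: 92459943124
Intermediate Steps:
c(V) = 2*V*(-160 + V) (c(V) = (V + V)*(V - 160) = (2*V)*(-160 + V) = 2*V*(-160 + V))
(373627 - 76353)*(c(d) + 266026) = (373627 - 76353)*(2*(-90)*(-160 - 90) + 266026) = 297274*(2*(-90)*(-250) + 266026) = 297274*(45000 + 266026) = 297274*311026 = 92459943124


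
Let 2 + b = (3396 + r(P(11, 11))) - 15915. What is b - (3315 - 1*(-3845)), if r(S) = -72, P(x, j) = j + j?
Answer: -19753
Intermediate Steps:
P(x, j) = 2*j
b = -12593 (b = -2 + ((3396 - 72) - 15915) = -2 + (3324 - 15915) = -2 - 12591 = -12593)
b - (3315 - 1*(-3845)) = -12593 - (3315 - 1*(-3845)) = -12593 - (3315 + 3845) = -12593 - 1*7160 = -12593 - 7160 = -19753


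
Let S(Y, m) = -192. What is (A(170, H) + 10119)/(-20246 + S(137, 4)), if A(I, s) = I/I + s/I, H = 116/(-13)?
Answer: -5591271/11291995 ≈ -0.49515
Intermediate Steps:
H = -116/13 (H = 116*(-1/13) = -116/13 ≈ -8.9231)
A(I, s) = 1 + s/I
(A(170, H) + 10119)/(-20246 + S(137, 4)) = ((170 - 116/13)/170 + 10119)/(-20246 - 192) = ((1/170)*(2094/13) + 10119)/(-20438) = (1047/1105 + 10119)*(-1/20438) = (11182542/1105)*(-1/20438) = -5591271/11291995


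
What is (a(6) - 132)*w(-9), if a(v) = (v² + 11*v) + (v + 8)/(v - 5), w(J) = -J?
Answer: -144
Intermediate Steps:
a(v) = v² + 11*v + (8 + v)/(-5 + v) (a(v) = (v² + 11*v) + (8 + v)/(-5 + v) = v² + 11*v + (8 + v)/(-5 + v))
(a(6) - 132)*w(-9) = ((8 + 6³ - 54*6 + 6*6²)/(-5 + 6) - 132)*(-1*(-9)) = ((8 + 216 - 324 + 6*36)/1 - 132)*9 = (1*(8 + 216 - 324 + 216) - 132)*9 = (1*116 - 132)*9 = (116 - 132)*9 = -16*9 = -144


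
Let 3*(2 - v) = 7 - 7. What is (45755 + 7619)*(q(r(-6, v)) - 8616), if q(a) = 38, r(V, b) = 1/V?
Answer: -457842172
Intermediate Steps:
v = 2 (v = 2 - (7 - 7)/3 = 2 - 1/3*0 = 2 + 0 = 2)
(45755 + 7619)*(q(r(-6, v)) - 8616) = (45755 + 7619)*(38 - 8616) = 53374*(-8578) = -457842172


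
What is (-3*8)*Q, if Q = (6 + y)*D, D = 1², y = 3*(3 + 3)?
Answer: -576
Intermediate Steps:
y = 18 (y = 3*6 = 18)
D = 1
Q = 24 (Q = (6 + 18)*1 = 24*1 = 24)
(-3*8)*Q = -3*8*24 = -24*24 = -576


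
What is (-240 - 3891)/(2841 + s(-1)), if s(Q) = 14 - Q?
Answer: -81/56 ≈ -1.4464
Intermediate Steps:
(-240 - 3891)/(2841 + s(-1)) = (-240 - 3891)/(2841 + (14 - 1*(-1))) = -4131/(2841 + (14 + 1)) = -4131/(2841 + 15) = -4131/2856 = -4131*1/2856 = -81/56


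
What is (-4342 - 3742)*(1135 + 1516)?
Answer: -21430684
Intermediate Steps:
(-4342 - 3742)*(1135 + 1516) = -8084*2651 = -21430684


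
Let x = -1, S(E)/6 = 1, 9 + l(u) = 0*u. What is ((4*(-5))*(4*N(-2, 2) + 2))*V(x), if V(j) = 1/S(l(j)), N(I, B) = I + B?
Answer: -20/3 ≈ -6.6667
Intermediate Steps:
l(u) = -9 (l(u) = -9 + 0*u = -9 + 0 = -9)
S(E) = 6 (S(E) = 6*1 = 6)
N(I, B) = B + I
V(j) = ⅙ (V(j) = 1/6 = ⅙)
((4*(-5))*(4*N(-2, 2) + 2))*V(x) = ((4*(-5))*(4*(2 - 2) + 2))*(⅙) = -20*(4*0 + 2)*(⅙) = -20*(0 + 2)*(⅙) = -20*2*(⅙) = -40*⅙ = -20/3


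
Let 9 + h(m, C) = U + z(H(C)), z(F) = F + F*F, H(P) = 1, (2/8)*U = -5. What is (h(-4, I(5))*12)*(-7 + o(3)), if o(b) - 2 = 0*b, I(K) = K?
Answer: 1620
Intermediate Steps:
U = -20 (U = 4*(-5) = -20)
z(F) = F + F**2
h(m, C) = -27 (h(m, C) = -9 + (-20 + 1*(1 + 1)) = -9 + (-20 + 1*2) = -9 + (-20 + 2) = -9 - 18 = -27)
o(b) = 2 (o(b) = 2 + 0*b = 2 + 0 = 2)
(h(-4, I(5))*12)*(-7 + o(3)) = (-27*12)*(-7 + 2) = -324*(-5) = 1620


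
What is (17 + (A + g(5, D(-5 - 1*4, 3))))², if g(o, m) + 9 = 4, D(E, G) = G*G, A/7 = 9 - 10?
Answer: 25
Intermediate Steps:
A = -7 (A = 7*(9 - 10) = 7*(-1) = -7)
D(E, G) = G²
g(o, m) = -5 (g(o, m) = -9 + 4 = -5)
(17 + (A + g(5, D(-5 - 1*4, 3))))² = (17 + (-7 - 5))² = (17 - 12)² = 5² = 25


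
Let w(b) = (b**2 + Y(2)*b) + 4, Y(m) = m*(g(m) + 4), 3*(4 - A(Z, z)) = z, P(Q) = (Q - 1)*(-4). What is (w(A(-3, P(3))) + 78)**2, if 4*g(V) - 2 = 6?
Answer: 3452164/81 ≈ 42619.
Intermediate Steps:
g(V) = 2 (g(V) = 1/2 + (1/4)*6 = 1/2 + 3/2 = 2)
P(Q) = 4 - 4*Q (P(Q) = (-1 + Q)*(-4) = 4 - 4*Q)
A(Z, z) = 4 - z/3
Y(m) = 6*m (Y(m) = m*(2 + 4) = m*6 = 6*m)
w(b) = 4 + b**2 + 12*b (w(b) = (b**2 + (6*2)*b) + 4 = (b**2 + 12*b) + 4 = 4 + b**2 + 12*b)
(w(A(-3, P(3))) + 78)**2 = ((4 + (4 - (4 - 4*3)/3)**2 + 12*(4 - (4 - 4*3)/3)) + 78)**2 = ((4 + (4 - (4 - 12)/3)**2 + 12*(4 - (4 - 12)/3)) + 78)**2 = ((4 + (4 - 1/3*(-8))**2 + 12*(4 - 1/3*(-8))) + 78)**2 = ((4 + (4 + 8/3)**2 + 12*(4 + 8/3)) + 78)**2 = ((4 + (20/3)**2 + 12*(20/3)) + 78)**2 = ((4 + 400/9 + 80) + 78)**2 = (1156/9 + 78)**2 = (1858/9)**2 = 3452164/81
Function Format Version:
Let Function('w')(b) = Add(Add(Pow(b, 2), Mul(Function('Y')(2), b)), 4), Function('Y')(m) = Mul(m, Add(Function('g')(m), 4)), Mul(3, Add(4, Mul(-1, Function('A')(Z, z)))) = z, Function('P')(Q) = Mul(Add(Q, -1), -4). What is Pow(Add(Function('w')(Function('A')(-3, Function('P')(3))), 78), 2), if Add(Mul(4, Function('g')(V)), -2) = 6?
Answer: Rational(3452164, 81) ≈ 42619.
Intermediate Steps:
Function('g')(V) = 2 (Function('g')(V) = Add(Rational(1, 2), Mul(Rational(1, 4), 6)) = Add(Rational(1, 2), Rational(3, 2)) = 2)
Function('P')(Q) = Add(4, Mul(-4, Q)) (Function('P')(Q) = Mul(Add(-1, Q), -4) = Add(4, Mul(-4, Q)))
Function('A')(Z, z) = Add(4, Mul(Rational(-1, 3), z))
Function('Y')(m) = Mul(6, m) (Function('Y')(m) = Mul(m, Add(2, 4)) = Mul(m, 6) = Mul(6, m))
Function('w')(b) = Add(4, Pow(b, 2), Mul(12, b)) (Function('w')(b) = Add(Add(Pow(b, 2), Mul(Mul(6, 2), b)), 4) = Add(Add(Pow(b, 2), Mul(12, b)), 4) = Add(4, Pow(b, 2), Mul(12, b)))
Pow(Add(Function('w')(Function('A')(-3, Function('P')(3))), 78), 2) = Pow(Add(Add(4, Pow(Add(4, Mul(Rational(-1, 3), Add(4, Mul(-4, 3)))), 2), Mul(12, Add(4, Mul(Rational(-1, 3), Add(4, Mul(-4, 3)))))), 78), 2) = Pow(Add(Add(4, Pow(Add(4, Mul(Rational(-1, 3), Add(4, -12))), 2), Mul(12, Add(4, Mul(Rational(-1, 3), Add(4, -12))))), 78), 2) = Pow(Add(Add(4, Pow(Add(4, Mul(Rational(-1, 3), -8)), 2), Mul(12, Add(4, Mul(Rational(-1, 3), -8)))), 78), 2) = Pow(Add(Add(4, Pow(Add(4, Rational(8, 3)), 2), Mul(12, Add(4, Rational(8, 3)))), 78), 2) = Pow(Add(Add(4, Pow(Rational(20, 3), 2), Mul(12, Rational(20, 3))), 78), 2) = Pow(Add(Add(4, Rational(400, 9), 80), 78), 2) = Pow(Add(Rational(1156, 9), 78), 2) = Pow(Rational(1858, 9), 2) = Rational(3452164, 81)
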